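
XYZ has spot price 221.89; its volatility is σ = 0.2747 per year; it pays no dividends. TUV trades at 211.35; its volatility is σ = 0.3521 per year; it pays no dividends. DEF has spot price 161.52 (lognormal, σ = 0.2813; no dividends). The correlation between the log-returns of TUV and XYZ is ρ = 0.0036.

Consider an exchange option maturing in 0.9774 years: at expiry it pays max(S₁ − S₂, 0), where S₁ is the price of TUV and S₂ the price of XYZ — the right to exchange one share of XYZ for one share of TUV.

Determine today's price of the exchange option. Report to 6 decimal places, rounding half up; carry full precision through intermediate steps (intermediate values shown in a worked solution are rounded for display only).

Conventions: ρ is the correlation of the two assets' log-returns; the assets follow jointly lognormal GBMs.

exchange price = 32.738060

σ_eff = √(σ₁² + σ₂² − 2ρσ₁σ₂) = √(0.3521² + 0.2747² − 2·0.0036·0.3521·0.2747) = 0.445801
d₁ = (ln(S₁/S₂) + (q₂ − q₁ + σ_eff²/2)T) / (σ_eff√T) = (ln(211.35/221.89) + (0.0 − 0.0 + 0.099369)·0.9774) / 0.440734 = 0.109946
d₂ = d₁ − σ_eff√T = 0.109946 − 0.440734 = -0.330788
N(d₁) = 0.543774,  N(d₂) = 0.370402
V = S₁·e^{−q₁T}·N(d₁) − S₂·e^{−q₂T}·N(d₂) = 114.926635 − 82.188575 = 32.738060
Key observation: r never enters — measured in units of XYZ, the claim is a call on S₁/S₂ struck at 1, so only the dividend yields and σ_eff matter.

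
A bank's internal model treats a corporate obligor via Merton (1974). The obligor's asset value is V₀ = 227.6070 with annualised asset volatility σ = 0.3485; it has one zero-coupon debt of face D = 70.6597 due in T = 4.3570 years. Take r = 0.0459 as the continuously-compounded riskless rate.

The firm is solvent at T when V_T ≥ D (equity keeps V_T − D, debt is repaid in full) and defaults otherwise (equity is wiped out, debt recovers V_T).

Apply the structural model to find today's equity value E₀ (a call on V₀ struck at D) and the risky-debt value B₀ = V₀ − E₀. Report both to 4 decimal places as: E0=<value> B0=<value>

E0=170.6713 B0=56.9357

Apply the equity-as-call identities (strike 70.6597, horizon 4.3570 years):
d₁ = [ln(V₀/D) + (r + σ²/2)T] / (σ√T)
   = [ln(227.6070/70.6597) + (0.0459 + 0.5·0.3485²)·4.3570] / (0.3485·√4.3570)
   = [1.169745 + 0.464570] / 0.727439 = 2.246670
d₂ = d₁ − σ√T = 2.246670 − 0.727439 = 1.519231
N(d₁) = 0.987669,  N(d₂) = 0.935648,  e^(−rT) = 0.818742
E₀ = V₀·N(d₁) − D·e^(−rT)·N(d₂)
   = 227.6070·0.987669 − 70.6597·0.818742·0.935648 = 170.671322
B₀ = V₀ − E₀ = 227.6070 − 170.671322 = 56.935678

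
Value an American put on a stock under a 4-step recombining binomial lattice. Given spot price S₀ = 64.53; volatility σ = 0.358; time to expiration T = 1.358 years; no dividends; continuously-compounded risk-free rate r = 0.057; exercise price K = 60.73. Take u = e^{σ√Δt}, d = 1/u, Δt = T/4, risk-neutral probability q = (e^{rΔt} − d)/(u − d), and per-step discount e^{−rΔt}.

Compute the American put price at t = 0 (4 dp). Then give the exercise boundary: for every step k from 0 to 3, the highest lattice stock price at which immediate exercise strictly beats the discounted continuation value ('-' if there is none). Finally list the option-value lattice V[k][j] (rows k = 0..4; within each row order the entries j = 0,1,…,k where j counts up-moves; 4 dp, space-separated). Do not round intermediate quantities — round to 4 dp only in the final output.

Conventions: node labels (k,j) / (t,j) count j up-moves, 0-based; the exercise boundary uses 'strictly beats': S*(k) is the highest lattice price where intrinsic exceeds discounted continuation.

price = 6.6291
boundary = - - 42.5186 34.5134
tree:
6.6291
11.2000 2.2192
18.2114 4.4762 0.0000
26.2166 9.0287 0.0000 0.0000
32.7147 18.2114 0.0000 0.0000 0.0000

params: Δt=0.33950 u=1.23195 d=0.81172 q=0.49454 e^(-rΔt)=0.98083
t_4 payoffs: 32.7147 18.2114 0.0000 0.0000 0.0000
t_3: node(3,0) S=34.5134 payoff=26.2166 vs cont=25.0527 → 26.2166 [stop]  node(3,1) S=52.3806 payoff=8.3494 vs cont=9.0287 → 9.0287 [wait]  node(3,2) S=79.4974 payoff=0.0000 vs cont=0.0000 → 0.0000 [wait]  node(3,3) S=120.6524 payoff=0.0000 vs cont=0.0000 → 0.0000 [wait]  ⇒ S*(3)=34.5134
t_2: node(2,0) S=42.5186 payoff=18.2114 vs cont=17.3770 → 18.2114 [stop]  node(2,1) S=64.5300 payoff=0.0000 vs cont=4.4762 → 4.4762 [wait]  node(2,2) S=97.9365 payoff=0.0000 vs cont=0.0000 → 0.0000 [wait]  ⇒ S*(2)=42.5186
t_1: node(1,0) S=52.3806 payoff=8.3494 vs cont=11.2000 → 11.2000 [wait]  node(1,1) S=79.4974 payoff=0.0000 vs cont=2.2192 → 2.2192 [wait]  ⇒ S*(1)=-
t_0: node(0,0) S=64.5300 payoff=0.0000 vs cont=6.6291 → 6.6291 [wait]  ⇒ S*(0)=-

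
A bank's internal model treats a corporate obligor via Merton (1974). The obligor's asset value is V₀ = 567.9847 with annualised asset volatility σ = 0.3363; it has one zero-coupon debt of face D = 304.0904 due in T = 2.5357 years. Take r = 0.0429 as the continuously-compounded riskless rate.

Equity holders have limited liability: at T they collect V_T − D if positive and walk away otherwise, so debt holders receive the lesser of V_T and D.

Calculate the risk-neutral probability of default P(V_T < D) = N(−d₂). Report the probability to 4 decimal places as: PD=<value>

Work the structural quantities from V₀ = 567.9847 against face 304.0904:
d₁ = [ln(V₀/D) + (r + σ²/2)T] / (σ√T)
   = [ln(567.9847/304.0904) + (0.0429 + 0.5·0.3363²)·2.5357] / (0.3363·√2.5357)
   = [0.624769 + 0.252172] / 0.535520 = 1.637552
d₂ = d₁ − σ√T = 1.637552 − 0.535520 = 1.102032
risk-neutral PD = N(−d₂) = N(-1.102032) = 0.135224

PD=0.1352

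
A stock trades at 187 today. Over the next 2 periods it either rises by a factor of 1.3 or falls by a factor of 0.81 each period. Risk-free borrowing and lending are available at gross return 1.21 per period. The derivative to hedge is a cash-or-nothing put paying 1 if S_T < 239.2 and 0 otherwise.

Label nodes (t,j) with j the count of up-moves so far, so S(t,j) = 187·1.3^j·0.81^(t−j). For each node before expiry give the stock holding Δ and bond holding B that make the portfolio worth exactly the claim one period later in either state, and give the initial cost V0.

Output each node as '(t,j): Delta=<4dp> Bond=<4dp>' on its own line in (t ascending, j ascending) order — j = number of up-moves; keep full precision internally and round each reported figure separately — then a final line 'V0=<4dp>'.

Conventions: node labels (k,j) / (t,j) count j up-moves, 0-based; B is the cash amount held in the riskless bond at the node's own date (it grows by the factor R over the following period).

Arbitrage-free pricing uses the up-move probability p* = (R−d)/(u−d) = 0.8163, discounting each step at R = 1.21.
Terminal payoffs: V(2,0)=1.0000, V(2,1)=1.0000, V(2,2)=0.0000
  t=1,j=0: stock 151.4700 → up 196.9110 (V=1.0000), down 122.6907 (V=1.0000). Price 0.8264; hedge Δ=0.0000, bond B=0.8264.
  t=1,j=1: stock 243.1000 → up 316.0300 (V=0.0000), down 196.9110 (V=1.0000). Price 0.1518; hedge Δ=-0.0084, bond B=2.1926.
  t=0,j=0: stock 187.0000 → up 243.1000 (V=0.1518), down 151.4700 (V=0.8264). Price 0.2279; hedge Δ=-0.0074, bond B=1.6047.
As a check, the time-0 holding Δ(0,0)·S0 + B(0,0) comes to 0.2279 — exactly V0.

(0,0): Delta=-0.0074 Bond=1.6047
(1,0): Delta=0.0000 Bond=0.8264
(1,1): Delta=-0.0084 Bond=2.1926
V0=0.2279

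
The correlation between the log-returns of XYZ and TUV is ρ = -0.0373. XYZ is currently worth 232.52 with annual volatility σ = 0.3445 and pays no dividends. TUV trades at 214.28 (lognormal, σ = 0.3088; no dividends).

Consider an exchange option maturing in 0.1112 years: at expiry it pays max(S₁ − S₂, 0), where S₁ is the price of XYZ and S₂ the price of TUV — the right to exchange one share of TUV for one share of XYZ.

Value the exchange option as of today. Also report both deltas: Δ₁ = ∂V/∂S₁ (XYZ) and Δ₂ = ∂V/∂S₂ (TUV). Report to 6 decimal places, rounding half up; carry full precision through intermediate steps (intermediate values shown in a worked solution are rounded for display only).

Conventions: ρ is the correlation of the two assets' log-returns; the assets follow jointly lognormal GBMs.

σ_eff = √(σ₁² + σ₂² − 2ρσ₁σ₂) = √(0.3445² + 0.3088² − 2·-0.0373·0.3445·0.3088) = 0.471141
d₁ = (ln(S₁/S₂) + (q₂ − q₁ + σ_eff²/2)T) / (σ_eff√T) = (ln(232.52/214.28) + (0.0 − 0.0 + 0.110987)·0.1112) / 0.157110 = 0.598527
d₂ = d₁ − σ_eff√T = 0.598527 − 0.157110 = 0.441417
N(d₁) = 0.725256,  N(d₂) = 0.670544
V = S₁·e^{−q₁T}·N(d₁) − S₂·e^{−q₂T}·N(d₂) = 168.636470 − 143.684263 = 24.952206
Key observation: pricing in TUV-units makes this a unit-strike call on the ratio S₁/S₂ — the risk-free rate cancels and cannot affect the value.
Δ₁ = e^{−q₁T}·N(d₁) = 0.725256;  Δ₂ = −e^{−q₂T}·N(d₂) = -0.670544

exchange price = 24.952206
Δ1 = 0.725256
Δ2 = -0.670544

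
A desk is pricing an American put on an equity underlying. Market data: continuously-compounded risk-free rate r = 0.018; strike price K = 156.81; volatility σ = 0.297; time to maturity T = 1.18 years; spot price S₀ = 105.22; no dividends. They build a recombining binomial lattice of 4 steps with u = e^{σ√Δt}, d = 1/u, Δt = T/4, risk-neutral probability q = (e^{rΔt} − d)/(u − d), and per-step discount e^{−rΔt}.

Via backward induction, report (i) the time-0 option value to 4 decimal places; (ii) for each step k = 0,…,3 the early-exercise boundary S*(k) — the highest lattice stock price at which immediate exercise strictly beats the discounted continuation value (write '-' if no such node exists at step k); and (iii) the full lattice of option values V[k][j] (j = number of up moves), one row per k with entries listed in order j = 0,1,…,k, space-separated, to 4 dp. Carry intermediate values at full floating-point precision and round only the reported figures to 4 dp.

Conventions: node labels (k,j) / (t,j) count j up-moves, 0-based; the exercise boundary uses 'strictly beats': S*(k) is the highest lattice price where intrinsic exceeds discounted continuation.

Δt=0.29500  u=1.17505  d=0.85103  q=0.47619  discount=0.99470
step 4 (expiry): payoffs max(K−S,0) = 101.6188 80.6049 51.5900 11.5278 0.0000
step 3: (k=3,j=0): S=64.8526, K−S=91.9574, hold=91.1270 ⇒ V=91.9574 exercise | (k=3,j=1): S=89.5450, K−S=67.2650, hold=66.4346 ⇒ V=67.2650 exercise | (k=3,j=2): S=123.6390, K−S=33.1710, hold=32.3406 ⇒ V=33.1710 exercise | (k=3,j=3): S=170.7141, K−S=0.0000, hold=6.0064 ⇒ V=6.0064 continue  boundary S*=123.6390
step 2: (k=2,j=0): S=76.2051, K−S=80.6049, hold=79.7744 ⇒ V=80.6049 exercise | (k=2,j=1): S=105.2200, K−S=51.5900, hold=50.7595 ⇒ V=51.5900 exercise | (k=2,j=2): S=145.2822, K−S=11.5278, hold=20.1283 ⇒ V=20.1283 continue  boundary S*=105.2200
step 1: (k=1,j=0): S=89.5450, K−S=67.2650, hold=66.4346 ⇒ V=67.2650 exercise | (k=1,j=1): S=123.6390, K−S=33.1710, hold=36.4144 ⇒ V=36.4144 continue  boundary S*=89.5450
step 0: (k=0,j=0): S=105.2200, K−S=51.5900, hold=52.2958 ⇒ V=52.2958 continue  boundary S*=-

price = 52.2958
boundary = - 89.5450 105.2200 123.6390
tree:
52.2958
67.2650 36.4144
80.6049 51.5900 20.1283
91.9574 67.2650 33.1710 6.0064
101.6188 80.6049 51.5900 11.5278 0.0000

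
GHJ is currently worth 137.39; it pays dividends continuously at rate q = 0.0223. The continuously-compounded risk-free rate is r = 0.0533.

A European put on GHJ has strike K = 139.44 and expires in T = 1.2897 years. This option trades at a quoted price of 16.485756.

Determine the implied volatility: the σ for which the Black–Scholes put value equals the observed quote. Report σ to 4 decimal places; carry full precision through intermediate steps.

At σ = 0.3045 the Black–Scholes value reproduces the quote:
σ√T = 0.3045·√1.2897 = 0.345805
d₁ = (ln(S/K) + (r−q+σ²/2)T) / (σ√T) = (ln(137.39/139.44) + (0.0533−0.0223+0.3045²/2)·1.2897) / 0.345805 = (-0.014811 + 0.099771) / 0.345805 = 0.245689
d₂ = d₁ − σ√T = 0.245689 − 0.345805 = -0.100116
e^{−rT} = 0.933568
e^{−qT} = 0.971649
N(−d₁) = 0.402962,  N(−d₂) = 0.539874
V = K·e^{−rT}·N(−d₂) − S·e^{−qT}·N(−d₁) = 70.279062 − 53.793306 = 16.485756 (equal to the quote); since ∂V/∂σ > 0 for all σ, the implied volatility is unique

sigma = 0.3045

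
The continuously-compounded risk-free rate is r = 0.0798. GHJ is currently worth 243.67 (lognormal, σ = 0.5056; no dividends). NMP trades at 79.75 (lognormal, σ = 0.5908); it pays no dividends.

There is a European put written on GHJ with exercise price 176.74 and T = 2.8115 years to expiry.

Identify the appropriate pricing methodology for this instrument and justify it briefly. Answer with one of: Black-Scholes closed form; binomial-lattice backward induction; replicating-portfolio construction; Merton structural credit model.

Key observation: everything needed for the exact continuous-time valuation of the European put on GHJ (strike 176.74) is given, and no feature rules the closed form out.

framework: Black-Scholes closed form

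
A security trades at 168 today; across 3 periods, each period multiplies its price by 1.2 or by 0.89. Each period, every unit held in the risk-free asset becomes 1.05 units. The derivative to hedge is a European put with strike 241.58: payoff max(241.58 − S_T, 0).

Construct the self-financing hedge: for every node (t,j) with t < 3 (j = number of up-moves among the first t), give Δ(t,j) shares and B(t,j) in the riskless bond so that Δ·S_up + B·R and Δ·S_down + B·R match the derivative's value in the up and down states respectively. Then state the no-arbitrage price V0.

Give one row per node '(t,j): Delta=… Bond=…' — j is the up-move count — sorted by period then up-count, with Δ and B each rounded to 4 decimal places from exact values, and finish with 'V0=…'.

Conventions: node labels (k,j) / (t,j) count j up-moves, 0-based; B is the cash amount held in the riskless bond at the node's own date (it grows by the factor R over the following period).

Risk-neutral probability p* = (R−d)/(u−d) = (1.05−0.89)/(1.2−0.89) = 0.5161.
Terminal payoffs: V(3,0)=123.1452, V(3,1)=81.8926, V(3,2)=26.2712, V(3,3)=0.0000
  t=2,j=0: stock 133.0728 → up 159.6874 (V=81.8926), down 118.4348 (V=123.1452). Price 97.0034; hedge Δ=-1.0000, bond B=230.0762.
  t=2,j=1: stock 179.4240 → up 215.3088 (V=26.2712), down 159.6874 (V=81.8926). Price 50.6522; hedge Δ=-1.0000, bond B=230.0762.
  t=2,j=2: stock 241.9200 → up 290.3040 (V=0.0000), down 215.3088 (V=26.2712). Price 12.1065; hedge Δ=-0.3503, bond B=96.8524.
  t=1,j=0: stock 149.5200 → up 179.4240 (V=50.6522), down 133.0728 (V=97.0034). Price 69.6002; hedge Δ=-1.0000, bond B=219.1202.
  t=1,j=1: stock 201.6000 → up 241.9200 (V=12.1065), down 179.4240 (V=50.6522). Price 29.2930; hedge Δ=-0.6168, bond B=153.6338.
  t=0,j=0: stock 168.0000 → up 201.6000 (V=29.2930), down 149.5200 (V=69.6002). Price 46.4728; hedge Δ=-0.7739, bond B=176.4960.
As a check, the time-0 holding Δ(0,0)·S0 + B(0,0) comes to 46.4728 — exactly V0.

(0,0): Delta=-0.7739 Bond=176.4960
(1,0): Delta=-1.0000 Bond=219.1202
(1,1): Delta=-0.6168 Bond=153.6338
(2,0): Delta=-1.0000 Bond=230.0762
(2,1): Delta=-1.0000 Bond=230.0762
(2,2): Delta=-0.3503 Bond=96.8524
V0=46.4728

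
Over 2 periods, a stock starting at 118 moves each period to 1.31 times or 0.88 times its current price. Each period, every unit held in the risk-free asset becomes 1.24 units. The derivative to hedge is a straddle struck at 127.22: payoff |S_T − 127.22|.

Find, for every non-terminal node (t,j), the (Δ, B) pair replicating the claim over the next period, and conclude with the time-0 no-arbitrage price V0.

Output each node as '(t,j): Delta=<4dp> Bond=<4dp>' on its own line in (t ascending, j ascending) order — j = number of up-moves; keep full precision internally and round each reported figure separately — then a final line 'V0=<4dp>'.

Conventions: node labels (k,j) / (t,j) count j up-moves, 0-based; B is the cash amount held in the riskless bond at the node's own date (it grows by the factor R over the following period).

(0,0): Delta=0.8145 Bond=-59.6189
(1,0): Delta=-0.6054 Bond=73.5152
(1,1): Delta=1.0000 Bond=-102.5968
V0=36.4961

Under the risk-neutral measure, an up-move has probability p* = (R−d)/(u−d) = 0.8372 and values discount at R = 1.24.
At maturity the claim pays: V(2,0)=35.8408, V(2,1)=8.8104, V(2,2)=75.2798
Node (1,0) S=103.8400: V=(p*·8.8104+(1−p*)·35.8408)/1.24=10.6538; Δ=(8.8104−35.8408)/(136.0304−91.3792)=-0.6054; B=V−Δ·S=73.5152
Node (1,1) S=154.5800: V=(p*·75.2798+(1−p*)·8.8104)/1.24=51.9832; Δ=(75.2798−8.8104)/(202.4998−136.0304)=1.0000; B=V−Δ·S=-102.5968
Node (0,0) S=118.0000: V=(p*·51.9832+(1−p*)·10.6538)/1.24=36.4961; Δ=(51.9832−10.6538)/(154.5800−103.8400)=0.8145; B=V−Δ·S=-59.6189
Check: Δ(0,0)·S0 + B(0,0) = 36.4961 = V0.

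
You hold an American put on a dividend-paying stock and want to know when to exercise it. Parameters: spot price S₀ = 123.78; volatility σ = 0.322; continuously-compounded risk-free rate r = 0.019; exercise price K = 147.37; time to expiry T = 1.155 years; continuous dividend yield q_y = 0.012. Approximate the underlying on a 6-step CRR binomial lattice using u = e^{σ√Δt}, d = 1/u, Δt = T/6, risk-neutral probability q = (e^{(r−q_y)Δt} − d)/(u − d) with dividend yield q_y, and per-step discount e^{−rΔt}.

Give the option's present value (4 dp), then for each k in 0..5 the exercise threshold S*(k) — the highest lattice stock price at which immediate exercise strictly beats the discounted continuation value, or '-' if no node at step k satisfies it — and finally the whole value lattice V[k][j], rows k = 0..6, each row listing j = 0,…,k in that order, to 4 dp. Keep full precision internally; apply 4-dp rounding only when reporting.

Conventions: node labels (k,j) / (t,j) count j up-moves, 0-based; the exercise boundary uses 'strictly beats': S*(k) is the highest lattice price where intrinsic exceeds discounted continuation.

price = 32.3025
boundary = - - - 81.0183 93.3123 107.4718
tree:
32.3025
42.6832 20.8249
54.3283 29.8580 10.7806
66.3517 41.1666 17.3129 3.4836
77.0260 54.0577 26.9216 6.5907 0.0000
86.2939 66.3517 39.8982 12.4689 0.0000 0.0000
94.3407 77.0260 54.0577 23.5900 0.0000 0.0000 0.0000

Δt=0.19250, u=1.15174, d=0.86825, q=0.46950, disc=e^(-rΔt)=0.99635
k=6 terminal: V=max(K-S,0) → 94.3407 77.0260 54.0577 23.5900 0.0000 0.0000 0.0000
k=5: j=0 S=61.0761 intr=86.2939 cont=85.8968 V=86.2939[EX]; j=1 S=81.0183 intr=66.3517 cont=66.0006 V=66.3517[EX]; j=2 S=107.4718 intr=39.8982 cont=39.6081 V=39.8982[EX]; j=3 S=142.5628 intr=4.8072 cont=12.4689 V=12.4689[hold]; j=4 S=189.1115 intr=0.0000 cont=0.0000 V=0.0000[hold]; j=5 S=250.8588 intr=0.0000 cont=0.0000 V=0.0000[hold]  S*(5)=107.4718
k=4: j=0 S=70.3440 intr=77.0260 cont=76.6502 V=77.0260[EX]; j=1 S=93.3123 intr=54.0577 cont=53.7350 V=54.0577[EX]; j=2 S=123.7800 intr=23.5900 cont=26.9216 V=26.9216[hold]; j=3 S=164.1958 intr=0.0000 cont=6.5907 V=6.5907[hold]; j=4 S=217.8079 intr=0.0000 cont=0.0000 V=0.0000[hold]  S*(4)=93.3123
k=3: j=0 S=81.0183 intr=66.3517 cont=66.0006 V=66.3517[EX]; j=1 S=107.4718 intr=39.8982 cont=41.1666 V=41.1666[hold]; j=2 S=142.5628 intr=4.8072 cont=17.3129 V=17.3129[hold]; j=3 S=189.1115 intr=0.0000 cont=3.4836 V=3.4836[hold]  S*(3)=81.0183
k=2: j=0 S=93.3123 intr=54.0577 cont=54.3283 V=54.3283[hold]; j=1 S=123.7800 intr=23.5900 cont=29.8580 V=29.8580[hold]; j=2 S=164.1958 intr=0.0000 cont=10.7806 V=10.7806[hold]  S*(2)=-
k=1: j=0 S=107.4718 intr=39.8982 cont=42.6832 V=42.6832[hold]; j=1 S=142.5628 intr=4.8072 cont=20.8249 V=20.8249[hold]  S*(1)=-
k=0: j=0 S=123.7800 intr=23.5900 cont=32.3025 V=32.3025[hold]  S*(0)=-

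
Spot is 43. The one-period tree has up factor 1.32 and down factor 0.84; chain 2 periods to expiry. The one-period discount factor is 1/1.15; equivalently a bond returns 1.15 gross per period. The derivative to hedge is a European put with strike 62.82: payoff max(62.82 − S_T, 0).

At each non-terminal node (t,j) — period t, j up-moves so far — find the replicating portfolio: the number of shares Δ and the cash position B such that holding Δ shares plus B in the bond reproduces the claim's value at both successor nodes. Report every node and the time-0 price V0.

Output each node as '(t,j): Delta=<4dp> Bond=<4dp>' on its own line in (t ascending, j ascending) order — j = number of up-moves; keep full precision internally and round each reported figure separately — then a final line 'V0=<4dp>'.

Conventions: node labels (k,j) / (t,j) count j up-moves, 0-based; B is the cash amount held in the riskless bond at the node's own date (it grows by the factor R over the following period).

(0,0): Delta=-0.6707 Bond=37.1576
(1,0): Delta=-1.0000 Bond=54.6261
(1,1): Delta=-0.5558 Bond=36.2082
V0=8.3181

The replicating-portfolio and risk-neutral prices coincide; use p* = (1.15−0.84)/(1.32−0.84) = 0.6458 for the latter.
Terminal payoffs: V(2,0)=32.4792, V(2,1)=15.1416, V(2,2)=0.0000
Node (1,0) S=36.1200: V=(p*·15.1416+(1−p*)·32.4792)/1.15=18.5061; Δ=(15.1416−32.4792)/(47.6784−30.3408)=-1.0000; B=V−Δ·S=54.6261
Node (1,1) S=56.7600: V=(p*·0.0000+(1−p*)·15.1416)/1.15=4.6632; Δ=(0.0000−15.1416)/(74.9232−47.6784)=-0.5558; B=V−Δ·S=36.2082
Node (0,0) S=43.0000: V=(p*·4.6632+(1−p*)·18.5061)/1.15=8.3181; Δ=(4.6632−18.5061)/(56.7600−36.1200)=-0.6707; B=V−Δ·S=37.1576
Sanity check at the root: Δ(0,0)·S0 + B(0,0) reproduces V0 = 8.3181.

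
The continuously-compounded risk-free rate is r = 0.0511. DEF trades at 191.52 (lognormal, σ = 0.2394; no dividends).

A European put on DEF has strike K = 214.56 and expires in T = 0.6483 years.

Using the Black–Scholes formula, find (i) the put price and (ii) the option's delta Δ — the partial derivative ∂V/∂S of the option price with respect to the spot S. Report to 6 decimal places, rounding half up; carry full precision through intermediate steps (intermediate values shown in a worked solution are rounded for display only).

σ√T = 0.2394·√0.6483 = 0.192758
d₁ = (ln(S/K) + (r+σ²/2)T) / (σ√T) = (ln(191.52/214.56) + (0.0511+0.2394²/2)·0.6483) / 0.192758 = (-0.113597 + 0.051706) / 0.192758 = -0.321083
d₂ = d₁ − σ√T = -0.321083 − 0.192758 = -0.513841
e^{−rT} = 0.967415
N(−d₁) = 0.625926,  N(−d₂) = 0.696318
Put price V = K·e^{−rT}·N(−d₂) − S·N(−d₁) = 144.533732 − 119.877383 = 24.656349
Δ = −N(−d₁) = -0.625926

price = 24.656349
Δ = -0.625926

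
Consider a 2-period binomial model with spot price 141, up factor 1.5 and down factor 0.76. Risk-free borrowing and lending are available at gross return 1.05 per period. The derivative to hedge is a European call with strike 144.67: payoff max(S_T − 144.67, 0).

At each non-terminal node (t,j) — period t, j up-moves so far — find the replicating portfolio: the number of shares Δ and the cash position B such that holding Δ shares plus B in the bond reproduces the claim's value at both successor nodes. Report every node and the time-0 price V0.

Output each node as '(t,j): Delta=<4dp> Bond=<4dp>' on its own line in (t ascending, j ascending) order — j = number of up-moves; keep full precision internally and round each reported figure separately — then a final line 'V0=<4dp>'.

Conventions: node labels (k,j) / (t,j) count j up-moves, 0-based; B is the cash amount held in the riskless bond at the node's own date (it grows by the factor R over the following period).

Risk-neutral probability p* = (R−d)/(u−d) = (1.05−0.76)/(1.5−0.76) = 0.3919.
Expiry values: V(2,0)=0.0000, V(2,1)=16.0700, V(2,2)=172.5800
  t=1,j=0: stock 107.1600 → up 160.7400 (V=16.0700), down 81.4416 (V=0.0000). Price 5.9978; hedge Δ=0.2027, bond B=-15.7184.
  t=1,j=1: stock 211.5000 → up 317.2500 (V=172.5800), down 160.7400 (V=16.0700). Price 73.7190; hedge Δ=1.0000, bond B=-137.7810.
  t=0,j=0: stock 141.0000 → up 211.5000 (V=73.7190), down 107.1600 (V=5.9978). Price 30.9878; hedge Δ=0.6490, bond B=-60.5274.
Check: Δ(0,0)·S0 + B(0,0) = 30.9878 = V0.

(0,0): Delta=0.6490 Bond=-60.5274
(1,0): Delta=0.2027 Bond=-15.7184
(1,1): Delta=1.0000 Bond=-137.7810
V0=30.9878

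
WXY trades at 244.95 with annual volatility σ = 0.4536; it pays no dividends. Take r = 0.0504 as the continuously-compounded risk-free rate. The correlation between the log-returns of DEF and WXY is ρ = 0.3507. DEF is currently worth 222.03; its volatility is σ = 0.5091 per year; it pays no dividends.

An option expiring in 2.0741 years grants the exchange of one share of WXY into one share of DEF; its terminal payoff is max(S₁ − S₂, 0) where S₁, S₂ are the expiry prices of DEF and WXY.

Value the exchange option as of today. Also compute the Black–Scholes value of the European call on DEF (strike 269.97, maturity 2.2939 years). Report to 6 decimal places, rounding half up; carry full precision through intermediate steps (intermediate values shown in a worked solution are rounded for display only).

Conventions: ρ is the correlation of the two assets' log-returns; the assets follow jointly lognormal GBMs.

exchange price = 61.013836
price(DEF call K=269.97) = 60.536461

σ_eff = √(σ₁² + σ₂² − 2ρσ₁σ₂) = √(0.5091² + 0.4536² − 2·0.3507·0.5091·0.4536) = 0.550421
d₁ = (ln(S₁/S₂) + (q₂ − q₁ + σ_eff²/2)T) / (σ_eff√T) = (ln(222.03/244.95) + (0.0 − 0.0 + 0.151482)·2.0741) / 0.792701 = 0.272418
d₂ = d₁ − σ_eff√T = 0.272418 − 0.792701 = -0.520283
N(d₁) = 0.607350,  N(d₂) = 0.301433
V = S₁·e^{−q₁T}·N(d₁) − S₂·e^{−q₂T}·N(d₂) = 134.849857 − 73.836021 = 61.013836
[vanilla: DEF call K=269.97]
σ√T = 0.5091·√2.2939 = 0.771064
d₁ = (ln(S/K) + (r+σ²/2)T) / (σ√T) = (ln(222.03/269.97) + (0.0504+0.5091²/2)·2.2939) / 0.771064 = (-0.195498 + 0.412882) / 0.771064 = 0.281927
d₂ = d₁ − σ√T = 0.281927 − 0.771064 = -0.489137
e^{−rT} = 0.890820
N(d₁) = 0.611000,  N(d₂) = 0.312373
price = S·N(d₁) − K·e^{−rT}·N(d₂) = 135.660413 − 75.123952 = 60.536461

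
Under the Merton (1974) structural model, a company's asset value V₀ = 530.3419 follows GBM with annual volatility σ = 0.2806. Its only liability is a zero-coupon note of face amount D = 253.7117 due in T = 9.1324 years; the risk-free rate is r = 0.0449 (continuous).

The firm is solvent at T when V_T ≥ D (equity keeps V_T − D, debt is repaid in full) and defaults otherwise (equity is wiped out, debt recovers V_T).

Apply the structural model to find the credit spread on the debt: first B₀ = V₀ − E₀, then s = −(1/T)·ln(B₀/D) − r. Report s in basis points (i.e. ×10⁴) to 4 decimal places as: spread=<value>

spread=64.7532

With assets at 530.3419 and a single debt payment of 253.7117 at 9.1324 years:
d₁ = [ln(V₀/D) + (r + σ²/2)T] / (σ√T)
   = [ln(530.3419/253.7117) + (0.0449 + 0.5·0.2806²)·9.1324] / (0.2806·√9.1324)
   = [0.737323 + 0.769571] / 0.847969 = 1.777062
d₂ = d₁ − σ√T = 1.777062 − 0.847969 = 0.929093
N(d₁) = 0.962221,  N(d₂) = 0.823579,  e^(−rT) = 0.663621
E₀ = V₀·N(d₁) − D·e^(−rT)·N(d₂)
   = 530.3419·0.962221 − 253.7117·0.663621·0.823579 = 371.641429
B₀ = V₀ − E₀ = 530.3419 − 371.641429 = 158.700471
spread = −(1/T)·ln(B₀/D) − r = −(1/9.1324)·ln(158.700471/253.7117) − 0.0449 = 0.00647532
in basis points: 0.00647532 × 10⁴ = 64.7532 bp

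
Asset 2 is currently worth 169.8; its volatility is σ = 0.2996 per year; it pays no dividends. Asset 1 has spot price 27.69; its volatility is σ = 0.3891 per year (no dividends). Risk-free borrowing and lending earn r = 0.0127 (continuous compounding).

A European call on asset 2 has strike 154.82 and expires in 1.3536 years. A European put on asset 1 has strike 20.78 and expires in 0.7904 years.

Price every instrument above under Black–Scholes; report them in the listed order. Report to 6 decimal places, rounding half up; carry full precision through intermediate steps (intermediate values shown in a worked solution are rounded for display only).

[asset 2 call K=154.82]
σ√T = 0.2996·√1.3536 = 0.348568
d₁ = (ln(S/K) + (r+σ²/2)T) / (σ√T) = (ln(169.8/154.82) + (0.0127+0.2996²/2)·1.3536) / 0.348568 = (0.092358 + 0.077940) / 0.348568 = 0.488567
d₂ = d₁ − σ√T = 0.488567 − 0.348568 = 0.139999
e^{−rT} = 0.982956
N(d₁) = 0.687426,  N(d₂) = 0.555670
price = S·N(d₁) − K·e^{−rT}·N(d₂) = 116.724895 − 84.562521 = 32.162374
[asset 1 put K=20.78]
σ√T = 0.3891·√0.7904 = 0.345927
d₁ = (ln(S/K) + (r+σ²/2)T) / (σ√T) = (ln(27.69/20.78) + (0.0127+0.3891²/2)·0.7904) / 0.345927 = (0.287080 + 0.069871) / 0.345927 = 1.031868
d₂ = d₁ − σ√T = 1.031868 − 0.345927 = 0.685941
e^{−rT} = 0.990012
N(−d₁) = 0.151067,  N(−d₂) = 0.246375
price = K·e^{−rT}·N(−d₂) − S·N(−d₁) = 5.068541 − 4.183044 = 0.885498

price(asset 2 call K=154.82) = 32.162374
price(asset 1 put K=20.78) = 0.885498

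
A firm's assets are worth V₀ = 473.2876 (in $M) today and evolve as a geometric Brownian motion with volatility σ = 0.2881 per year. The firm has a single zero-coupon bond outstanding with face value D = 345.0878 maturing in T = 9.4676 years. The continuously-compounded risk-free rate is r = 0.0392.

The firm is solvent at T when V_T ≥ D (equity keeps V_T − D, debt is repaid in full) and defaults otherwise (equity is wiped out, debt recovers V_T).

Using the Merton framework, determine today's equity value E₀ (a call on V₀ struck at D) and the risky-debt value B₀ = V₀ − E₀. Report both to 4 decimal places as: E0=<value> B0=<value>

Work the structural quantities from V₀ = 473.2876 against face 345.0878:
d₁ = [ln(V₀/D) + (r + σ²/2)T] / (σ√T)
   = [ln(473.2876/345.0878) + (0.0392 + 0.5·0.2881²)·9.4676] / (0.2881·√9.4676)
   = [0.315904 + 0.764043] / 0.886468 = 1.218258
d₂ = d₁ − σ√T = 1.218258 − 0.886468 = 0.331790
N(d₁) = 0.888437,  N(d₂) = 0.629976,  e^(−rT) = 0.689954
E₀ = V₀·N(d₁) − D·e^(−rT)·N(d₂)
   = 473.2876·0.888437 − 345.0878·0.689954·0.629976 = 270.492219
B₀ = V₀ − E₀ = 473.2876 − 270.492219 = 202.795381

E0=270.4922 B0=202.7954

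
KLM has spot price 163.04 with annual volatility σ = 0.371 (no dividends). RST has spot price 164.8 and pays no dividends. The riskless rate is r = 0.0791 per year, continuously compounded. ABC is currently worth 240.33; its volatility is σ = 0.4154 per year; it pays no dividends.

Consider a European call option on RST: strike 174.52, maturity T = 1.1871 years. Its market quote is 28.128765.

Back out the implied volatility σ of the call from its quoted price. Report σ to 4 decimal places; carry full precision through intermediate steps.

sigma = 0.3585

At σ = 0.3585 the Black–Scholes value reproduces the quote:
σ√T = 0.3585·√1.1871 = 0.390601
d₁ = (ln(S/K) + (r+σ²/2)T) / (σ√T) = (ln(164.8/174.52) + (0.0791+0.3585²/2)·1.1871) / 0.390601 = (-0.057307 + 0.170184) / 0.390601 = 0.288984
d₂ = d₁ − σ√T = 0.288984 − 0.390601 = -0.101617
e^{−rT} = 0.910374
N(d₁) = 0.613703,  N(d₂) = 0.459530
V = S·N(d₁) − K·e^{−rT}·N(d₂) = 101.138279 − 73.009514 = 28.128765 (matching the quote); vega is positive throughout, so no other σ reproduces this price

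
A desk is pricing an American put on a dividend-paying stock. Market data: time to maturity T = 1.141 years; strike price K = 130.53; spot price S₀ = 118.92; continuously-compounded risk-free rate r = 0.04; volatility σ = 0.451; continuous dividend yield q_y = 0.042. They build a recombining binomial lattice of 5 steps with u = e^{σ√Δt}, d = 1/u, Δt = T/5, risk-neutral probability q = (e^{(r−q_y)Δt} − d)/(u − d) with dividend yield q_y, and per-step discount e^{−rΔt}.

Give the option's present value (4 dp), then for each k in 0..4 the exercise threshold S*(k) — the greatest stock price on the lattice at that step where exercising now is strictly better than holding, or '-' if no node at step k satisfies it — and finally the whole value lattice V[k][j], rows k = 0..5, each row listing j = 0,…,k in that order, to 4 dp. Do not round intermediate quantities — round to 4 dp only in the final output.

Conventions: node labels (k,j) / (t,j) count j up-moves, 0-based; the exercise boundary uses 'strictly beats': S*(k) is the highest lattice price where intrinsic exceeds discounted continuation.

price = 29.7573
boundary = - - - 62.3098 77.2899
tree:
29.7573
40.9232 16.4608
54.1202 25.3265 5.7558
68.2202 37.6703 10.4714 0.0000
80.2969 53.2401 19.0506 0.0000 0.0000
90.0329 68.2202 34.6587 0.0000 0.0000 0.0000

Δt=0.22820, u=1.24041, d=0.80618, q=0.44530, disc=e^(-rΔt)=0.99091
k=5 terminal: V=max(K-S,0) → 90.0329 68.2202 34.6587 0.0000 0.0000 0.0000
k=4: j=0 S=50.2331 intr=80.2969 cont=79.5900 V=80.2969[EX]; j=1 S=77.2899 intr=53.2401 cont=52.7913 V=53.2401[EX]; j=2 S=118.9200 intr=11.6100 cont=19.0506 V=19.0506[hold]; j=3 S=182.9731 intr=0.0000 cont=0.0000 V=0.0000[hold]; j=4 S=281.5266 intr=0.0000 cont=0.0000 V=0.0000[hold]  S*(4)=77.2899
k=3: j=0 S=62.3098 intr=68.2202 cont=67.6285 V=68.2202[EX]; j=1 S=95.8713 intr=34.6587 cont=37.6703 V=37.6703[hold]; j=2 S=147.5099 intr=0.0000 cont=10.4714 V=10.4714[hold]; j=3 S=226.9621 intr=0.0000 cont=0.0000 V=0.0000[hold]  S*(3)=62.3098
k=2: j=0 S=77.2899 intr=53.2401 cont=54.1202 V=54.1202[hold]; j=1 S=118.9200 intr=11.6100 cont=25.3265 V=25.3265[hold]; j=2 S=182.9731 intr=0.0000 cont=5.7558 V=5.7558[hold]  S*(2)=-
k=1: j=0 S=95.8713 intr=34.6587 cont=40.9232 V=40.9232[hold]; j=1 S=147.5099 intr=0.0000 cont=16.4608 V=16.4608[hold]  S*(1)=-
k=0: j=0 S=118.9200 intr=11.6100 cont=29.7573 V=29.7573[hold]  S*(0)=-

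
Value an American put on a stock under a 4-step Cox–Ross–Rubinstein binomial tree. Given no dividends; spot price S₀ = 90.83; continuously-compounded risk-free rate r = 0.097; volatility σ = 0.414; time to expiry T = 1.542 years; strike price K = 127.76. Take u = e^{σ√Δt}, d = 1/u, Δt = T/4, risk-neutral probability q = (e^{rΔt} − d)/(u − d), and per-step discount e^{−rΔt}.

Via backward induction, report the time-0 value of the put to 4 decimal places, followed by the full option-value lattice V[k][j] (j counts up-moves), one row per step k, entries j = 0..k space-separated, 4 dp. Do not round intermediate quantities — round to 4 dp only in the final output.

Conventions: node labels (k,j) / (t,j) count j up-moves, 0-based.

price = 37.7334
tree:
37.7334
57.5183 21.5005
73.4398 36.9300 8.2483
85.7525 57.5183 17.4531 0.0000
95.2742 73.4398 36.9300 0.0000 0.0000

Δt=0.38550, u=1.29311, d=0.77333, q=0.50939, disc=e^(-rΔt)=0.96330
k=4 terminal: V=max(K-S,0) → 95.2742 73.4398 36.9300 0.0000 0.0000
k=3: j=0 S=42.0075 intr=85.7525 cont=81.0633 V=85.7525[EX]; j=1 S=70.2417 intr=57.5183 cont=52.8291 V=57.5183[EX]; j=2 S=117.4528 intr=10.3072 cont=17.4531 V=17.4531[hold]; j=3 S=196.3955 intr=0.0000 cont=0.0000 V=0.0000[hold]
k=2: j=0 S=54.3202 intr=73.4398 cont=68.7507 V=73.4398[EX]; j=1 S=90.8300 intr=36.9300 cont=35.7473 V=36.9300[EX]; j=2 S=151.8789 intr=0.0000 cont=8.2483 V=8.2483[hold]
k=1: j=0 S=70.2417 intr=57.5183 cont=52.8291 V=57.5183[EX]; j=1 S=117.4528 intr=10.3072 cont=21.5005 V=21.5005[hold]
k=0: j=0 S=90.8300 intr=36.9300 cont=37.7334 V=37.7334[hold]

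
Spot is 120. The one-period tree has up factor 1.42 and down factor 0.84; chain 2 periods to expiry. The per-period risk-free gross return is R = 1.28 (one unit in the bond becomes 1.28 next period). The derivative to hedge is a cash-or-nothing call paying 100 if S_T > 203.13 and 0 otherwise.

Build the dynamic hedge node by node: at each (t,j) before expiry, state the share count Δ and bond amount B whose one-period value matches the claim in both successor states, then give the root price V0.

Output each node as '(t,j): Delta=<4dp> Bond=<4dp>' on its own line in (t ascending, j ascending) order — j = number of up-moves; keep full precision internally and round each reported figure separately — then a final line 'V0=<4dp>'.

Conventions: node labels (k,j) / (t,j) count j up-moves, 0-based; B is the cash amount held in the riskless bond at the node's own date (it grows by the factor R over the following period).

Risk-neutral probability p* = (R−d)/(u−d) = (1.28−0.84)/(1.42−0.84) = 0.7586.
At maturity the claim pays: V(2,0)=0.0000, V(2,1)=0.0000, V(2,2)=100.0000
(1,0): S=100.8000. Δ = (V_up−V_dn)/(S_up−S_dn) = (0.0000−0.0000)/(143.1360−84.6720) = 0.0000. V = [p*·0.0000 + (1−p*)·0.0000]/1.28 = 0.0000. B = V − Δ·S = 0.0000.
(1,1): S=170.4000. Δ = (V_up−V_dn)/(S_up−S_dn) = (100.0000−0.0000)/(241.9680−143.1360) = 1.0118. V = [p*·100.0000 + (1−p*)·0.0000]/1.28 = 59.2672. B = V − Δ·S = -113.1466.
(0,0): S=120.0000. Δ = (V_up−V_dn)/(S_up−S_dn) = (59.2672−0.0000)/(170.4000−100.8000) = 0.8515. V = [p*·59.2672 + (1−p*)·0.0000]/1.28 = 35.1261. B = V − Δ·S = -67.0588.
Sanity check at the root: Δ(0,0)·S0 + B(0,0) reproduces V0 = 35.1261.

(0,0): Delta=0.8515 Bond=-67.0588
(1,0): Delta=0.0000 Bond=0.0000
(1,1): Delta=1.0118 Bond=-113.1466
V0=35.1261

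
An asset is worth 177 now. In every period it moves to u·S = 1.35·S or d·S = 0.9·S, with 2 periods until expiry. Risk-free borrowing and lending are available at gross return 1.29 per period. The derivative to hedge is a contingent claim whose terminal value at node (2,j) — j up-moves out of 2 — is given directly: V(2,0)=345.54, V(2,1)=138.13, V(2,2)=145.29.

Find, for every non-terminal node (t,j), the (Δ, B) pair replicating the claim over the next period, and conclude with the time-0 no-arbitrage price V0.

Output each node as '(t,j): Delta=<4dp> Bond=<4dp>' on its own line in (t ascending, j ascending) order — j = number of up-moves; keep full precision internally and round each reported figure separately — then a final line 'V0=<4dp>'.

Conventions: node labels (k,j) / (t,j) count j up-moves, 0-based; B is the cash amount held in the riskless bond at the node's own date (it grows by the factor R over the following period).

The replicating-portfolio and risk-neutral prices coincide; use p* = (1.29−0.9)/(1.35−0.9) = 0.8667 for the latter.
Expiry values: V(2,0)=345.5400, V(2,1)=138.1300, V(2,2)=145.2900
Node (1,0) S=159.3000: V=(p*·138.1300+(1−p*)·345.5400)/1.29=128.5152; Δ=(138.1300−345.5400)/(215.0550−143.3700)=-2.8934; B=V−Δ·S=589.4264
Node (1,1) S=238.9500: V=(p*·145.2900+(1−p*)·138.1300)/1.29=111.8879; Δ=(145.2900−138.1300)/(322.5825−215.0550)=0.0666; B=V−Δ·S=95.9767
Node (0,0) S=177.0000: V=(p*·111.8879+(1−p*)·128.5152)/1.29=88.4534; Δ=(111.8879−128.5152)/(238.9500−159.3000)=-0.2088; B=V−Δ·S=125.4031
Verification: the root portfolio costs Δ(0,0)·S0 + B(0,0) = 88.4534, matching V0.

(0,0): Delta=-0.2088 Bond=125.4031
(1,0): Delta=-2.8934 Bond=589.4264
(1,1): Delta=0.0666 Bond=95.9767
V0=88.4534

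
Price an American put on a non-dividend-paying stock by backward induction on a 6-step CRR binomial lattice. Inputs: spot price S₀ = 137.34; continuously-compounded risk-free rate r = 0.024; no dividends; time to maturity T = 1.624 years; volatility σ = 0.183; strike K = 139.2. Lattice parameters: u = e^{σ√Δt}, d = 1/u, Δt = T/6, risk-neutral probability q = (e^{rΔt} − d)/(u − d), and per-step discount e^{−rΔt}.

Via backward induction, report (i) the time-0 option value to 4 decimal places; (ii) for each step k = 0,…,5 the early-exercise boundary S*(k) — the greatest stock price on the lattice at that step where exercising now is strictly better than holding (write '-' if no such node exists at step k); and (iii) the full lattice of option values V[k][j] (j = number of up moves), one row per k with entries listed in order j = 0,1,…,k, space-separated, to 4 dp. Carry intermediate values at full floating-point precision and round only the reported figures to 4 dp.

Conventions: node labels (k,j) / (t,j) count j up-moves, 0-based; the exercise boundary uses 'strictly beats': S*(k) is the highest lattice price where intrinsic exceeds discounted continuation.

Δt=0.27067, u=1.09989, d=0.90918, q=0.51039, disc=e^(-rΔt)=0.99353
k=6 terminal: V=max(K-S,0) → 61.6271 45.3562 25.6724 1.8600 0.0000 0.0000 0.0000
k=5: j=0 S=85.3214 intr=53.8786 cont=52.9773 V=53.8786[EX]; j=1 S=103.2175 intr=35.9825 cont=35.0811 V=35.9825[EX]; j=2 S=124.8674 intr=14.3326 cont=13.4312 V=14.3326[EX]; j=3 S=151.0584 intr=0.0000 cont=0.9048 V=0.9048[hold]; j=4 S=182.7429 intr=0.0000 cont=0.0000 V=0.0000[hold]; j=5 S=221.0733 intr=0.0000 cont=0.0000 V=0.0000[hold]  S*(5)=124.8674
k=4: j=0 S=93.8438 intr=45.3562 cont=44.4549 V=45.3562[EX]; j=1 S=113.5276 intr=25.6724 cont=24.7711 V=25.6724[EX]; j=2 S=137.3400 intr=1.8600 cont=7.4307 V=7.4307[hold]; j=3 S=166.1471 intr=0.0000 cont=0.4401 V=0.4401[hold]; j=4 S=200.9965 intr=0.0000 cont=0.0000 V=0.0000[hold]  S*(4)=113.5276
k=3: j=0 S=103.2175 intr=35.9825 cont=35.0811 V=35.9825[EX]; j=1 S=124.8674 intr=14.3326 cont=16.2561 V=16.2561[hold]; j=2 S=151.0584 intr=0.0000 cont=3.8378 V=3.8378[hold]; j=3 S=182.7429 intr=0.0000 cont=0.2141 V=0.2141[hold]  S*(3)=103.2175
k=2: j=0 S=113.5276 intr=25.6724 cont=25.7465 V=25.7465[hold]; j=1 S=137.3400 intr=1.8600 cont=9.8537 V=9.8537[hold]; j=2 S=166.1471 intr=0.0000 cont=1.9754 V=1.9754[hold]  S*(2)=-
k=1: j=0 S=124.8674 intr=14.3326 cont=17.5208 V=17.5208[hold]; j=1 S=151.0584 intr=0.0000 cont=5.7949 V=5.7949[hold]  S*(1)=-
k=0: j=0 S=137.3400 intr=1.8600 cont=11.4613 V=11.4613[hold]  S*(0)=-

price = 11.4613
boundary = - - - 103.2175 113.5276 124.8674
tree:
11.4613
17.5208 5.7949
25.7465 9.8537 1.9754
35.9825 16.2561 3.8378 0.2141
45.3562 25.6724 7.4307 0.4401 0.0000
53.8786 35.9825 14.3326 0.9048 0.0000 0.0000
61.6271 45.3562 25.6724 1.8600 0.0000 0.0000 0.0000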